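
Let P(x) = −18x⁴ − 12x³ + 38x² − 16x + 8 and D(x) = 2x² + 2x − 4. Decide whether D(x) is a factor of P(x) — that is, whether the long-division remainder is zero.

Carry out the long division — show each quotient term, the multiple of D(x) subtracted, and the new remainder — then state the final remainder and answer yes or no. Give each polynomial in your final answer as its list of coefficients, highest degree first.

R = [0], so D(x) is a factor of P(x). yes

Step 1: lead(−18x⁴ − 12x³ + 38x² − 16x + 8) ÷ lead(D) = −18x⁴ ÷ 2x² = −9x². Subtract (−9x²)·D = −18x⁴ − 18x³ + 36x². Remainder: 6x³ + 2x² − 16x + 8.
Step 2: lead(6x³ + 2x² − 16x + 8) ÷ lead(D) = 6x³ ÷ 2x² = 3x. Subtract (3x)·D = 6x³ + 6x² − 12x. Remainder: −4x² − 4x + 8.
Step 3: lead(−4x² − 4x + 8) ÷ lead(D) = −4x² ÷ 2x² = −2. Subtract (−2)·D = −4x² − 4x + 8. Remainder: 0.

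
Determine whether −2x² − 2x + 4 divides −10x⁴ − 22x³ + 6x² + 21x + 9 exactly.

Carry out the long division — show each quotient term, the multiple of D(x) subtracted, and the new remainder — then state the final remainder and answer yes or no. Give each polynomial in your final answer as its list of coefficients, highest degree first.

R = [-1, 5], so D(x) is not a factor of P(x). no

Step 1: lead(−10x⁴ − 22x³ + 6x² + 21x + 9) ÷ lead(D) = −10x⁴ ÷ −2x² = 5x². Subtract (5x²)·D = −10x⁴ − 10x³ + 20x². Remainder: −12x³ − 14x² + 21x + 9.
Step 2: lead(−12x³ − 14x² + 21x + 9) ÷ lead(D) = −12x³ ÷ −2x² = 6x. Subtract (6x)·D = −12x³ − 12x² + 24x. Remainder: −2x² − 3x + 9.
Step 3: lead(−2x² − 3x + 9) ÷ lead(D) = −2x² ÷ −2x² = 1. Subtract (1)·D = −2x² − 2x + 4. Remainder: −x + 5.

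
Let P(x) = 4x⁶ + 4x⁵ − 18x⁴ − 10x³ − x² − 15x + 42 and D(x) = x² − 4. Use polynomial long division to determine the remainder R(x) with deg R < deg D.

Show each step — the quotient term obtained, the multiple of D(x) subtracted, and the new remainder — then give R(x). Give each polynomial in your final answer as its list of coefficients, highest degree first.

R = [9, 6]

Step 1: lead(4x⁶ + 4x⁵ − 18x⁴ − 10x³ − x² − 15x + 42) ÷ lead(D) = 4x⁶ ÷ x² = 4x⁴. Subtract (4x⁴)·D = 4x⁶ − 16x⁴. Remainder: 4x⁵ − 2x⁴ − 10x³ − x² − 15x + 42.
Step 2: lead(4x⁵ − 2x⁴ − 10x³ − x² − 15x + 42) ÷ lead(D) = 4x⁵ ÷ x² = 4x³. Subtract (4x³)·D = 4x⁵ − 16x³. Remainder: −2x⁴ + 6x³ − x² − 15x + 42.
Step 3: lead(−2x⁴ + 6x³ − x² − 15x + 42) ÷ lead(D) = −2x⁴ ÷ x² = −2x². Subtract (−2x²)·D = −2x⁴ + 8x². Remainder: 6x³ − 9x² − 15x + 42.
Step 4: lead(6x³ − 9x² − 15x + 42) ÷ lead(D) = 6x³ ÷ x² = 6x. Subtract (6x)·D = 6x³ − 24x. Remainder: −9x² + 9x + 42.
Step 5: lead(−9x² + 9x + 42) ÷ lead(D) = −9x² ÷ x² = −9. Subtract (−9)·D = −9x² + 36. Remainder: 9x + 6.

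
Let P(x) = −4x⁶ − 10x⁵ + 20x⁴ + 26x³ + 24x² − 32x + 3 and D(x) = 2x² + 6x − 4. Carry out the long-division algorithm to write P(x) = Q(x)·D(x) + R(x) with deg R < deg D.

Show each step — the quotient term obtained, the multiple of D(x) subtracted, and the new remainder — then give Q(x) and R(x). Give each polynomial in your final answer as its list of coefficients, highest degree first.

Q = [-2, 1, 3, 6, 0]; R = [-8, 3]

Step 1: lead(−4x⁶ − 10x⁵ + 20x⁴ + 26x³ + 24x² − 32x + 3) ÷ lead(D) = −4x⁶ ÷ 2x² = −2x⁴. Subtract (−2x⁴)·D = −4x⁶ − 12x⁵ + 8x⁴. Remainder: 2x⁵ + 12x⁴ + 26x³ + 24x² − 32x + 3.
Step 2: lead(2x⁵ + 12x⁴ + 26x³ + 24x² − 32x + 3) ÷ lead(D) = 2x⁵ ÷ 2x² = x³. Subtract (x³)·D = 2x⁵ + 6x⁴ − 4x³. Remainder: 6x⁴ + 30x³ + 24x² − 32x + 3.
Step 3: lead(6x⁴ + 30x³ + 24x² − 32x + 3) ÷ lead(D) = 6x⁴ ÷ 2x² = 3x². Subtract (3x²)·D = 6x⁴ + 18x³ − 12x². Remainder: 12x³ + 36x² − 32x + 3.
Step 4: lead(12x³ + 36x² − 32x + 3) ÷ lead(D) = 12x³ ÷ 2x² = 6x. Subtract (6x)·D = 12x³ + 36x² − 24x. Remainder: −8x + 3.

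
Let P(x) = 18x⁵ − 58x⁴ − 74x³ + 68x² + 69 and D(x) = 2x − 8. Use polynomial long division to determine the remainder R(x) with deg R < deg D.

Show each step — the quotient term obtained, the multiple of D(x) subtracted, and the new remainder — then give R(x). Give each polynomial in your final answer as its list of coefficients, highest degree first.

Step 1: lead(18x⁵ − 58x⁴ − 74x³ + 68x² + 69) ÷ lead(D) = 18x⁵ ÷ 2x = 9x⁴. Subtract (9x⁴)·D = 18x⁵ − 72x⁴. Remainder: 14x⁴ − 74x³ + 68x² + 69.
Step 2: lead(14x⁴ − 74x³ + 68x² + 69) ÷ lead(D) = 14x⁴ ÷ 2x = 7x³. Subtract (7x³)·D = 14x⁴ − 56x³. Remainder: −18x³ + 68x² + 69.
Step 3: lead(−18x³ + 68x² + 69) ÷ lead(D) = −18x³ ÷ 2x = −9x². Subtract (−9x²)·D = −18x³ + 72x². Remainder: −4x² + 69.
Step 4: lead(−4x² + 69) ÷ lead(D) = −4x² ÷ 2x = −2x. Subtract (−2x)·D = −4x² + 16x. Remainder: −16x + 69.
Step 5: lead(−16x + 69) ÷ lead(D) = −16x ÷ 2x = −8. Subtract (−8)·D = −16x + 64. Remainder: 5.

R = [5]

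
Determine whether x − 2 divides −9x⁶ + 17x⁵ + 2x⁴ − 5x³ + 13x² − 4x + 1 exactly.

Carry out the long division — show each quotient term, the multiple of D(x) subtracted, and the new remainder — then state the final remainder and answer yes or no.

R(x) = 5, so D(x) is not a factor of P(x). no

Step 1: lead(−9x⁶ + 17x⁵ + 2x⁴ − 5x³ + 13x² − 4x + 1) ÷ lead(D) = −9x⁶ ÷ x = −9x⁵. Subtract (−9x⁵)·D = −9x⁶ + 18x⁵. Remainder: −x⁵ + 2x⁴ − 5x³ + 13x² − 4x + 1.
Step 2: lead(−x⁵ + 2x⁴ − 5x³ + 13x² − 4x + 1) ÷ lead(D) = −x⁵ ÷ x = −x⁴. Subtract (−x⁴)·D = −x⁵ + 2x⁴. Remainder: −5x³ + 13x² − 4x + 1.
Step 3: lead(−5x³ + 13x² − 4x + 1) ÷ lead(D) = −5x³ ÷ x = −5x². Subtract (−5x²)·D = −5x³ + 10x². Remainder: 3x² − 4x + 1.
Step 4: lead(3x² − 4x + 1) ÷ lead(D) = 3x² ÷ x = 3x. Subtract (3x)·D = 3x² − 6x. Remainder: 2x + 1.
Step 5: lead(2x + 1) ÷ lead(D) = 2x ÷ x = 2. Subtract (2)·D = 2x − 4. Remainder: 5.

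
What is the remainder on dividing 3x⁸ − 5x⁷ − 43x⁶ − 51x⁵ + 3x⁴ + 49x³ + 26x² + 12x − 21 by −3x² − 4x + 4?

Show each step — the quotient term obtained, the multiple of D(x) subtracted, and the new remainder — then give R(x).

R(x) = 3

Step 1: lead(3x⁸ − 5x⁷ − 43x⁶ − 51x⁵ + 3x⁴ + 49x³ + 26x² + 12x − 21) ÷ lead(D) = 3x⁸ ÷ −3x² = −x⁶. Subtract (−x⁶)·D = 3x⁸ + 4x⁷ − 4x⁶. Remainder: −9x⁷ − 39x⁶ − 51x⁵ + 3x⁴ + 49x³ + 26x² + 12x − 21.
Step 2: lead(−9x⁷ − 39x⁶ − 51x⁵ + 3x⁴ + 49x³ + 26x² + 12x − 21) ÷ lead(D) = −9x⁷ ÷ −3x² = 3x⁵. Subtract (3x⁵)·D = −9x⁷ − 12x⁶ + 12x⁵. Remainder: −27x⁶ − 63x⁵ + 3x⁴ + 49x³ + 26x² + 12x − 21.
Step 3: lead(−27x⁶ − 63x⁵ + 3x⁴ + 49x³ + 26x² + 12x − 21) ÷ lead(D) = −27x⁶ ÷ −3x² = 9x⁴. Subtract (9x⁴)·D = −27x⁶ − 36x⁵ + 36x⁴. Remainder: −27x⁵ − 33x⁴ + 49x³ + 26x² + 12x − 21.
Step 4: lead(−27x⁵ − 33x⁴ + 49x³ + 26x² + 12x − 21) ÷ lead(D) = −27x⁵ ÷ −3x² = 9x³. Subtract (9x³)·D = −27x⁵ − 36x⁴ + 36x³. Remainder: 3x⁴ + 13x³ + 26x² + 12x − 21.
Step 5: lead(3x⁴ + 13x³ + 26x² + 12x − 21) ÷ lead(D) = 3x⁴ ÷ −3x² = −x². Subtract (−x²)·D = 3x⁴ + 4x³ − 4x². Remainder: 9x³ + 30x² + 12x − 21.
Step 6: lead(9x³ + 30x² + 12x − 21) ÷ lead(D) = 9x³ ÷ −3x² = −3x. Subtract (−3x)·D = 9x³ + 12x² − 12x. Remainder: 18x² + 24x − 21.
Step 7: lead(18x² + 24x − 21) ÷ lead(D) = 18x² ÷ −3x² = −6. Subtract (−6)·D = 18x² + 24x − 24. Remainder: 3.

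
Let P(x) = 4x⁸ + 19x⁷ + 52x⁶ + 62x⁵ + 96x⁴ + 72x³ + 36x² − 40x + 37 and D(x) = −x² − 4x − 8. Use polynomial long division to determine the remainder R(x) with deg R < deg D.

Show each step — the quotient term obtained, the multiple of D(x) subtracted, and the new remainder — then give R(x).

R(x) = 8x + 5

Step 1: lead(4x⁸ + 19x⁷ + 52x⁶ + 62x⁵ + 96x⁴ + 72x³ + 36x² − 40x + 37) ÷ lead(D) = 4x⁸ ÷ −x² = −4x⁶. Subtract (−4x⁶)·D = 4x⁸ + 16x⁷ + 32x⁶. Remainder: 3x⁷ + 20x⁶ + 62x⁵ + 96x⁴ + 72x³ + 36x² − 40x + 37.
Step 2: lead(3x⁷ + 20x⁶ + 62x⁵ + 96x⁴ + 72x³ + 36x² − 40x + 37) ÷ lead(D) = 3x⁷ ÷ −x² = −3x⁵. Subtract (−3x⁵)·D = 3x⁷ + 12x⁶ + 24x⁵. Remainder: 8x⁶ + 38x⁵ + 96x⁴ + 72x³ + 36x² − 40x + 37.
Step 3: lead(8x⁶ + 38x⁵ + 96x⁴ + 72x³ + 36x² − 40x + 37) ÷ lead(D) = 8x⁶ ÷ −x² = −8x⁴. Subtract (−8x⁴)·D = 8x⁶ + 32x⁵ + 64x⁴. Remainder: 6x⁵ + 32x⁴ + 72x³ + 36x² − 40x + 37.
Step 4: lead(6x⁵ + 32x⁴ + 72x³ + 36x² − 40x + 37) ÷ lead(D) = 6x⁵ ÷ −x² = −6x³. Subtract (−6x³)·D = 6x⁵ + 24x⁴ + 48x³. Remainder: 8x⁴ + 24x³ + 36x² − 40x + 37.
Step 5: lead(8x⁴ + 24x³ + 36x² − 40x + 37) ÷ lead(D) = 8x⁴ ÷ −x² = −8x². Subtract (−8x²)·D = 8x⁴ + 32x³ + 64x². Remainder: −8x³ − 28x² − 40x + 37.
Step 6: lead(−8x³ − 28x² − 40x + 37) ÷ lead(D) = −8x³ ÷ −x² = 8x. Subtract (8x)·D = −8x³ − 32x² − 64x. Remainder: 4x² + 24x + 37.
Step 7: lead(4x² + 24x + 37) ÷ lead(D) = 4x² ÷ −x² = −4. Subtract (−4)·D = 4x² + 16x + 32. Remainder: 8x + 5.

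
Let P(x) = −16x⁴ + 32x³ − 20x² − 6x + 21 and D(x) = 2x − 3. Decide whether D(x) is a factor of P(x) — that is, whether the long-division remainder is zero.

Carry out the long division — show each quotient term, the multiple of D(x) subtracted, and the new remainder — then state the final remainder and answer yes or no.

R(x) = −6, so D(x) is not a factor of P(x). no

Step 1: lead(−16x⁴ + 32x³ − 20x² − 6x + 21) ÷ lead(D) = −16x⁴ ÷ 2x = −8x³. Subtract (−8x³)·D = −16x⁴ + 24x³. Remainder: 8x³ − 20x² − 6x + 21.
Step 2: lead(8x³ − 20x² − 6x + 21) ÷ lead(D) = 8x³ ÷ 2x = 4x². Subtract (4x²)·D = 8x³ − 12x². Remainder: −8x² − 6x + 21.
Step 3: lead(−8x² − 6x + 21) ÷ lead(D) = −8x² ÷ 2x = −4x. Subtract (−4x)·D = −8x² + 12x. Remainder: −18x + 21.
Step 4: lead(−18x + 21) ÷ lead(D) = −18x ÷ 2x = −9. Subtract (−9)·D = −18x + 27. Remainder: −6.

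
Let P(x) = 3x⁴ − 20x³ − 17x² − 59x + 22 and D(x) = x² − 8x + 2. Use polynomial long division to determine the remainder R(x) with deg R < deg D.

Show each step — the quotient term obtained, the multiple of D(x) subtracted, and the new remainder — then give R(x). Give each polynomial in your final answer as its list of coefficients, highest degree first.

Step 1: lead(3x⁴ − 20x³ − 17x² − 59x + 22) ÷ lead(D) = 3x⁴ ÷ x² = 3x². Subtract (3x²)·D = 3x⁴ − 24x³ + 6x². Remainder: 4x³ − 23x² − 59x + 22.
Step 2: lead(4x³ − 23x² − 59x + 22) ÷ lead(D) = 4x³ ÷ x² = 4x. Subtract (4x)·D = 4x³ − 32x² + 8x. Remainder: 9x² − 67x + 22.
Step 3: lead(9x² − 67x + 22) ÷ lead(D) = 9x² ÷ x² = 9. Subtract (9)·D = 9x² − 72x + 18. Remainder: 5x + 4.

R = [5, 4]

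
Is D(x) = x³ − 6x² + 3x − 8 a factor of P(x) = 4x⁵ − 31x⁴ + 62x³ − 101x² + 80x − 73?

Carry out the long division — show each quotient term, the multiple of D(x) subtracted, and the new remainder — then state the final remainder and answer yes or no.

R(x) = −9, so D(x) is not a factor of P(x). no

Step 1: lead(4x⁵ − 31x⁴ + 62x³ − 101x² + 80x − 73) ÷ lead(D) = 4x⁵ ÷ x³ = 4x². Subtract (4x²)·D = 4x⁵ − 24x⁴ + 12x³ − 32x². Remainder: −7x⁴ + 50x³ − 69x² + 80x − 73.
Step 2: lead(−7x⁴ + 50x³ − 69x² + 80x − 73) ÷ lead(D) = −7x⁴ ÷ x³ = −7x. Subtract (−7x)·D = −7x⁴ + 42x³ − 21x² + 56x. Remainder: 8x³ − 48x² + 24x − 73.
Step 3: lead(8x³ − 48x² + 24x − 73) ÷ lead(D) = 8x³ ÷ x³ = 8. Subtract (8)·D = 8x³ − 48x² + 24x − 64. Remainder: −9.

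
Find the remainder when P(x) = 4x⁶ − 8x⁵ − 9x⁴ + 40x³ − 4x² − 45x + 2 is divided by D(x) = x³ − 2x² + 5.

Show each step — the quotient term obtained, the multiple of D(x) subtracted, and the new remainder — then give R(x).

R(x) = −8

Step 1: lead(4x⁶ − 8x⁵ − 9x⁴ + 40x³ − 4x² − 45x + 2) ÷ lead(D) = 4x⁶ ÷ x³ = 4x³. Subtract (4x³)·D = 4x⁶ − 8x⁵ + 20x³. Remainder: −9x⁴ + 20x³ − 4x² − 45x + 2.
Step 2: lead(−9x⁴ + 20x³ − 4x² − 45x + 2) ÷ lead(D) = −9x⁴ ÷ x³ = −9x. Subtract (−9x)·D = −9x⁴ + 18x³ − 45x. Remainder: 2x³ − 4x² + 2.
Step 3: lead(2x³ − 4x² + 2) ÷ lead(D) = 2x³ ÷ x³ = 2. Subtract (2)·D = 2x³ − 4x² + 10. Remainder: −8.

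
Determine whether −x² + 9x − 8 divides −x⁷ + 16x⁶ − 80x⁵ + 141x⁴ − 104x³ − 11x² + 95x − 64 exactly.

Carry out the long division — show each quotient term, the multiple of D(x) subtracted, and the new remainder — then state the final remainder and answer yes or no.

R(x) = −8, so D(x) is not a factor of P(x). no

Step 1: lead(−x⁷ + 16x⁶ − 80x⁵ + 141x⁴ − 104x³ − 11x² + 95x − 64) ÷ lead(D) = −x⁷ ÷ −x² = x⁵. Subtract (x⁵)·D = −x⁷ + 9x⁶ − 8x⁵. Remainder: 7x⁶ − 72x⁵ + 141x⁴ − 104x³ − 11x² + 95x − 64.
Step 2: lead(7x⁶ − 72x⁵ + 141x⁴ − 104x³ − 11x² + 95x − 64) ÷ lead(D) = 7x⁶ ÷ −x² = −7x⁴. Subtract (−7x⁴)·D = 7x⁶ − 63x⁵ + 56x⁴. Remainder: −9x⁵ + 85x⁴ − 104x³ − 11x² + 95x − 64.
Step 3: lead(−9x⁵ + 85x⁴ − 104x³ − 11x² + 95x − 64) ÷ lead(D) = −9x⁵ ÷ −x² = 9x³. Subtract (9x³)·D = −9x⁵ + 81x⁴ − 72x³. Remainder: 4x⁴ − 32x³ − 11x² + 95x − 64.
Step 4: lead(4x⁴ − 32x³ − 11x² + 95x − 64) ÷ lead(D) = 4x⁴ ÷ −x² = −4x². Subtract (−4x²)·D = 4x⁴ − 36x³ + 32x². Remainder: 4x³ − 43x² + 95x − 64.
Step 5: lead(4x³ − 43x² + 95x − 64) ÷ lead(D) = 4x³ ÷ −x² = −4x. Subtract (−4x)·D = 4x³ − 36x² + 32x. Remainder: −7x² + 63x − 64.
Step 6: lead(−7x² + 63x − 64) ÷ lead(D) = −7x² ÷ −x² = 7. Subtract (7)·D = −7x² + 63x − 56. Remainder: −8.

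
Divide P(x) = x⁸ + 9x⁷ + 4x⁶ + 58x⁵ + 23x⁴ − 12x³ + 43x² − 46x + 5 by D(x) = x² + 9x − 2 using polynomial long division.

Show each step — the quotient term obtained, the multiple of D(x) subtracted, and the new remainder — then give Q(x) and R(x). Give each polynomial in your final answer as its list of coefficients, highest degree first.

Step 1: lead(x⁸ + 9x⁷ + 4x⁶ + 58x⁵ + 23x⁴ − 12x³ + 43x² − 46x + 5) ÷ lead(D) = x⁸ ÷ x² = x⁶. Subtract (x⁶)·D = x⁸ + 9x⁷ − 2x⁶. Remainder: 6x⁶ + 58x⁵ + 23x⁴ − 12x³ + 43x² − 46x + 5.
Step 2: lead(6x⁶ + 58x⁵ + 23x⁴ − 12x³ + 43x² − 46x + 5) ÷ lead(D) = 6x⁶ ÷ x² = 6x⁴. Subtract (6x⁴)·D = 6x⁶ + 54x⁵ − 12x⁴. Remainder: 4x⁵ + 35x⁴ − 12x³ + 43x² − 46x + 5.
Step 3: lead(4x⁵ + 35x⁴ − 12x³ + 43x² − 46x + 5) ÷ lead(D) = 4x⁵ ÷ x² = 4x³. Subtract (4x³)·D = 4x⁵ + 36x⁴ − 8x³. Remainder: −x⁴ − 4x³ + 43x² − 46x + 5.
Step 4: lead(−x⁴ − 4x³ + 43x² − 46x + 5) ÷ lead(D) = −x⁴ ÷ x² = −x². Subtract (−x²)·D = −x⁴ − 9x³ + 2x². Remainder: 5x³ + 41x² − 46x + 5.
Step 5: lead(5x³ + 41x² − 46x + 5) ÷ lead(D) = 5x³ ÷ x² = 5x. Subtract (5x)·D = 5x³ + 45x² − 10x. Remainder: −4x² − 36x + 5.
Step 6: lead(−4x² − 36x + 5) ÷ lead(D) = −4x² ÷ x² = −4. Subtract (−4)·D = −4x² − 36x + 8. Remainder: −3.

Q = [1, 0, 6, 4, -1, 5, -4]; R = [-3]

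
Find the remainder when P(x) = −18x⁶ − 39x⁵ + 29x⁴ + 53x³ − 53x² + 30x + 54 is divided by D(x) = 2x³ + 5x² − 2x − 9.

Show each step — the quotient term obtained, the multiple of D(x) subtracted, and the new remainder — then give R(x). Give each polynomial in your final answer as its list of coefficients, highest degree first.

Step 1: lead(−18x⁶ − 39x⁵ + 29x⁴ + 53x³ − 53x² + 30x + 54) ÷ lead(D) = −18x⁶ ÷ 2x³ = −9x³. Subtract (−9x³)·D = −18x⁶ − 45x⁵ + 18x⁴ + 81x³. Remainder: 6x⁵ + 11x⁴ − 28x³ − 53x² + 30x + 54.
Step 2: lead(6x⁵ + 11x⁴ − 28x³ − 53x² + 30x + 54) ÷ lead(D) = 6x⁵ ÷ 2x³ = 3x². Subtract (3x²)·D = 6x⁵ + 15x⁴ − 6x³ − 27x². Remainder: −4x⁴ − 22x³ − 26x² + 30x + 54.
Step 3: lead(−4x⁴ − 22x³ − 26x² + 30x + 54) ÷ lead(D) = −4x⁴ ÷ 2x³ = −2x. Subtract (−2x)·D = −4x⁴ − 10x³ + 4x² + 18x. Remainder: −12x³ − 30x² + 12x + 54.
Step 4: lead(−12x³ − 30x² + 12x + 54) ÷ lead(D) = −12x³ ÷ 2x³ = −6. Subtract (−6)·D = −12x³ − 30x² + 12x + 54. Remainder: 0.

R = [0]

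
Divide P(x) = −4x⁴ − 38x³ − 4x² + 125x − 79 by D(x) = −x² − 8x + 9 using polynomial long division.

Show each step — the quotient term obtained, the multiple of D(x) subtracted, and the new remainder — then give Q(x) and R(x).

Q(x) = 4x² + 6x − 8; R(x) = 7x − 7

Step 1: lead(−4x⁴ − 38x³ − 4x² + 125x − 79) ÷ lead(D) = −4x⁴ ÷ −x² = 4x². Subtract (4x²)·D = −4x⁴ − 32x³ + 36x². Remainder: −6x³ − 40x² + 125x − 79.
Step 2: lead(−6x³ − 40x² + 125x − 79) ÷ lead(D) = −6x³ ÷ −x² = 6x. Subtract (6x)·D = −6x³ − 48x² + 54x. Remainder: 8x² + 71x − 79.
Step 3: lead(8x² + 71x − 79) ÷ lead(D) = 8x² ÷ −x² = −8. Subtract (−8)·D = 8x² + 64x − 72. Remainder: 7x − 7.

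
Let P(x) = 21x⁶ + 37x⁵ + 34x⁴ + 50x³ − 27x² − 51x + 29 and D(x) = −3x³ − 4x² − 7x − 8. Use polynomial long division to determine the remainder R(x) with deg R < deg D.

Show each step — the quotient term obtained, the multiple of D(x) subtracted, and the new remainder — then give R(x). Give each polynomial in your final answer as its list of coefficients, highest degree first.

Step 1: lead(21x⁶ + 37x⁵ + 34x⁴ + 50x³ − 27x² − 51x + 29) ÷ lead(D) = 21x⁶ ÷ −3x³ = −7x³. Subtract (−7x³)·D = 21x⁶ + 28x⁵ + 49x⁴ + 56x³. Remainder: 9x⁵ − 15x⁴ − 6x³ − 27x² − 51x + 29.
Step 2: lead(9x⁵ − 15x⁴ − 6x³ − 27x² − 51x + 29) ÷ lead(D) = 9x⁵ ÷ −3x³ = −3x². Subtract (−3x²)·D = 9x⁵ + 12x⁴ + 21x³ + 24x². Remainder: −27x⁴ − 27x³ − 51x² − 51x + 29.
Step 3: lead(−27x⁴ − 27x³ − 51x² − 51x + 29) ÷ lead(D) = −27x⁴ ÷ −3x³ = 9x. Subtract (9x)·D = −27x⁴ − 36x³ − 63x² − 72x. Remainder: 9x³ + 12x² + 21x + 29.
Step 4: lead(9x³ + 12x² + 21x + 29) ÷ lead(D) = 9x³ ÷ −3x³ = −3. Subtract (−3)·D = 9x³ + 12x² + 21x + 24. Remainder: 5.

R = [5]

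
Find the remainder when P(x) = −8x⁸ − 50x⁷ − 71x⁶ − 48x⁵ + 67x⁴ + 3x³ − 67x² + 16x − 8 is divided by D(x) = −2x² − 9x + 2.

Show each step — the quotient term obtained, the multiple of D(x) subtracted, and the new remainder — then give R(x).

R(x) = −7x − 6

Step 1: lead(−8x⁸ − 50x⁷ − 71x⁶ − 48x⁵ + 67x⁴ + 3x³ − 67x² + 16x − 8) ÷ lead(D) = −8x⁸ ÷ −2x² = 4x⁶. Subtract (4x⁶)·D = −8x⁸ − 36x⁷ + 8x⁶. Remainder: −14x⁷ − 79x⁶ − 48x⁵ + 67x⁴ + 3x³ − 67x² + 16x − 8.
Step 2: lead(−14x⁷ − 79x⁶ − 48x⁵ + 67x⁴ + 3x³ − 67x² + 16x − 8) ÷ lead(D) = −14x⁷ ÷ −2x² = 7x⁵. Subtract (7x⁵)·D = −14x⁷ − 63x⁶ + 14x⁵. Remainder: −16x⁶ − 62x⁵ + 67x⁴ + 3x³ − 67x² + 16x − 8.
Step 3: lead(−16x⁶ − 62x⁵ + 67x⁴ + 3x³ − 67x² + 16x − 8) ÷ lead(D) = −16x⁶ ÷ −2x² = 8x⁴. Subtract (8x⁴)·D = −16x⁶ − 72x⁵ + 16x⁴. Remainder: 10x⁵ + 51x⁴ + 3x³ − 67x² + 16x − 8.
Step 4: lead(10x⁵ + 51x⁴ + 3x³ − 67x² + 16x − 8) ÷ lead(D) = 10x⁵ ÷ −2x² = −5x³. Subtract (−5x³)·D = 10x⁵ + 45x⁴ − 10x³. Remainder: 6x⁴ + 13x³ − 67x² + 16x − 8.
Step 5: lead(6x⁴ + 13x³ − 67x² + 16x − 8) ÷ lead(D) = 6x⁴ ÷ −2x² = −3x². Subtract (−3x²)·D = 6x⁴ + 27x³ − 6x². Remainder: −14x³ − 61x² + 16x − 8.
Step 6: lead(−14x³ − 61x² + 16x − 8) ÷ lead(D) = −14x³ ÷ −2x² = 7x. Subtract (7x)·D = −14x³ − 63x² + 14x. Remainder: 2x² + 2x − 8.
Step 7: lead(2x² + 2x − 8) ÷ lead(D) = 2x² ÷ −2x² = −1. Subtract (−1)·D = 2x² + 9x − 2. Remainder: −7x − 6.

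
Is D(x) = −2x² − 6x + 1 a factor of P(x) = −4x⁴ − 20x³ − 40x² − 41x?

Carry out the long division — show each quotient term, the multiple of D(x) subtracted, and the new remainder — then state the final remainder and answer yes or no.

Step 1: lead(−4x⁴ − 20x³ − 40x² − 41x) ÷ lead(D) = −4x⁴ ÷ −2x² = 2x². Subtract (2x²)·D = −4x⁴ − 12x³ + 2x². Remainder: −8x³ − 42x² − 41x.
Step 2: lead(−8x³ − 42x² − 41x) ÷ lead(D) = −8x³ ÷ −2x² = 4x. Subtract (4x)·D = −8x³ − 24x² + 4x. Remainder: −18x² − 45x.
Step 3: lead(−18x² − 45x) ÷ lead(D) = −18x² ÷ −2x² = 9. Subtract (9)·D = −18x² − 54x + 9. Remainder: 9x − 9.

R(x) = 9x − 9, so D(x) is not a factor of P(x). no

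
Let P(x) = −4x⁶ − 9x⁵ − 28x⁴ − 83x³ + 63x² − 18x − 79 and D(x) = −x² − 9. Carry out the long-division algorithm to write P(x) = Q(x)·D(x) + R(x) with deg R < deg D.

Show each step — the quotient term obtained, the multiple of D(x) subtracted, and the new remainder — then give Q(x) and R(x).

Q(x) = 4x⁴ + 9x³ − 8x² + 2x + 9; R(x) = 2

Step 1: lead(−4x⁶ − 9x⁵ − 28x⁴ − 83x³ + 63x² − 18x − 79) ÷ lead(D) = −4x⁶ ÷ −x² = 4x⁴. Subtract (4x⁴)·D = −4x⁶ − 36x⁴. Remainder: −9x⁵ + 8x⁴ − 83x³ + 63x² − 18x − 79.
Step 2: lead(−9x⁵ + 8x⁴ − 83x³ + 63x² − 18x − 79) ÷ lead(D) = −9x⁵ ÷ −x² = 9x³. Subtract (9x³)·D = −9x⁵ − 81x³. Remainder: 8x⁴ − 2x³ + 63x² − 18x − 79.
Step 3: lead(8x⁴ − 2x³ + 63x² − 18x − 79) ÷ lead(D) = 8x⁴ ÷ −x² = −8x². Subtract (−8x²)·D = 8x⁴ + 72x². Remainder: −2x³ − 9x² − 18x − 79.
Step 4: lead(−2x³ − 9x² − 18x − 79) ÷ lead(D) = −2x³ ÷ −x² = 2x. Subtract (2x)·D = −2x³ − 18x. Remainder: −9x² − 79.
Step 5: lead(−9x² − 79) ÷ lead(D) = −9x² ÷ −x² = 9. Subtract (9)·D = −9x² − 81. Remainder: 2.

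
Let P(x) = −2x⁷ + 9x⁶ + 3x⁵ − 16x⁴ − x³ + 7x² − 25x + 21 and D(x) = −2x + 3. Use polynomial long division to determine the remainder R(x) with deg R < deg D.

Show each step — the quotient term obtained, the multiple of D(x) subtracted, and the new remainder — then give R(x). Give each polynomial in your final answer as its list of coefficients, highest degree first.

R = [6]

Step 1: lead(−2x⁷ + 9x⁶ + 3x⁵ − 16x⁴ − x³ + 7x² − 25x + 21) ÷ lead(D) = −2x⁷ ÷ −2x = x⁶. Subtract (x⁶)·D = −2x⁷ + 3x⁶. Remainder: 6x⁶ + 3x⁵ − 16x⁴ − x³ + 7x² − 25x + 21.
Step 2: lead(6x⁶ + 3x⁵ − 16x⁴ − x³ + 7x² − 25x + 21) ÷ lead(D) = 6x⁶ ÷ −2x = −3x⁵. Subtract (−3x⁵)·D = 6x⁶ − 9x⁵. Remainder: 12x⁵ − 16x⁴ − x³ + 7x² − 25x + 21.
Step 3: lead(12x⁵ − 16x⁴ − x³ + 7x² − 25x + 21) ÷ lead(D) = 12x⁵ ÷ −2x = −6x⁴. Subtract (−6x⁴)·D = 12x⁵ − 18x⁴. Remainder: 2x⁴ − x³ + 7x² − 25x + 21.
Step 4: lead(2x⁴ − x³ + 7x² − 25x + 21) ÷ lead(D) = 2x⁴ ÷ −2x = −x³. Subtract (−x³)·D = 2x⁴ − 3x³. Remainder: 2x³ + 7x² − 25x + 21.
Step 5: lead(2x³ + 7x² − 25x + 21) ÷ lead(D) = 2x³ ÷ −2x = −x². Subtract (−x²)·D = 2x³ − 3x². Remainder: 10x² − 25x + 21.
Step 6: lead(10x² − 25x + 21) ÷ lead(D) = 10x² ÷ −2x = −5x. Subtract (−5x)·D = 10x² − 15x. Remainder: −10x + 21.
Step 7: lead(−10x + 21) ÷ lead(D) = −10x ÷ −2x = 5. Subtract (5)·D = −10x + 15. Remainder: 6.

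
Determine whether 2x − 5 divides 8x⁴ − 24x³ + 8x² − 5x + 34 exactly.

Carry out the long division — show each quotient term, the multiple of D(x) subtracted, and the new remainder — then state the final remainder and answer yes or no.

R(x) = 9, so D(x) is not a factor of P(x). no

Step 1: lead(8x⁴ − 24x³ + 8x² − 5x + 34) ÷ lead(D) = 8x⁴ ÷ 2x = 4x³. Subtract (4x³)·D = 8x⁴ − 20x³. Remainder: −4x³ + 8x² − 5x + 34.
Step 2: lead(−4x³ + 8x² − 5x + 34) ÷ lead(D) = −4x³ ÷ 2x = −2x². Subtract (−2x²)·D = −4x³ + 10x². Remainder: −2x² − 5x + 34.
Step 3: lead(−2x² − 5x + 34) ÷ lead(D) = −2x² ÷ 2x = −x. Subtract (−x)·D = −2x² + 5x. Remainder: −10x + 34.
Step 4: lead(−10x + 34) ÷ lead(D) = −10x ÷ 2x = −5. Subtract (−5)·D = −10x + 25. Remainder: 9.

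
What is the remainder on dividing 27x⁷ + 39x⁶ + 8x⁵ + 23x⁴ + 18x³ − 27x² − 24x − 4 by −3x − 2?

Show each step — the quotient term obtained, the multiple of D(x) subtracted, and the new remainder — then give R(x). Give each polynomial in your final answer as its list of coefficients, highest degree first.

Step 1: lead(27x⁷ + 39x⁶ + 8x⁵ + 23x⁴ + 18x³ − 27x² − 24x − 4) ÷ lead(D) = 27x⁷ ÷ −3x = −9x⁶. Subtract (−9x⁶)·D = 27x⁷ + 18x⁶. Remainder: 21x⁶ + 8x⁵ + 23x⁴ + 18x³ − 27x² − 24x − 4.
Step 2: lead(21x⁶ + 8x⁵ + 23x⁴ + 18x³ − 27x² − 24x − 4) ÷ lead(D) = 21x⁶ ÷ −3x = −7x⁵. Subtract (−7x⁵)·D = 21x⁶ + 14x⁵. Remainder: −6x⁵ + 23x⁴ + 18x³ − 27x² − 24x − 4.
Step 3: lead(−6x⁵ + 23x⁴ + 18x³ − 27x² − 24x − 4) ÷ lead(D) = −6x⁵ ÷ −3x = 2x⁴. Subtract (2x⁴)·D = −6x⁵ − 4x⁴. Remainder: 27x⁴ + 18x³ − 27x² − 24x − 4.
Step 4: lead(27x⁴ + 18x³ − 27x² − 24x − 4) ÷ lead(D) = 27x⁴ ÷ −3x = −9x³. Subtract (−9x³)·D = 27x⁴ + 18x³. Remainder: −27x² − 24x − 4.
Step 5: lead(−27x² − 24x − 4) ÷ lead(D) = −27x² ÷ −3x = 9x. Subtract (9x)·D = −27x² − 18x. Remainder: −6x − 4.
Step 6: lead(−6x − 4) ÷ lead(D) = −6x ÷ −3x = 2. Subtract (2)·D = −6x − 4. Remainder: 0.

R = [0]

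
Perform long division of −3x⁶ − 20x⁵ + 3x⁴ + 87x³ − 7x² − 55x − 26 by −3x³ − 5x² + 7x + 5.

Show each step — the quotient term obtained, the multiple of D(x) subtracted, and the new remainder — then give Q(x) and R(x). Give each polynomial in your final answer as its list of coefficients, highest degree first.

Q = [1, 5, -7, -4]; R = [-3, 8, -6]

Step 1: lead(−3x⁶ − 20x⁵ + 3x⁴ + 87x³ − 7x² − 55x − 26) ÷ lead(D) = −3x⁶ ÷ −3x³ = x³. Subtract (x³)·D = −3x⁶ − 5x⁵ + 7x⁴ + 5x³. Remainder: −15x⁵ − 4x⁴ + 82x³ − 7x² − 55x − 26.
Step 2: lead(−15x⁵ − 4x⁴ + 82x³ − 7x² − 55x − 26) ÷ lead(D) = −15x⁵ ÷ −3x³ = 5x². Subtract (5x²)·D = −15x⁵ − 25x⁴ + 35x³ + 25x². Remainder: 21x⁴ + 47x³ − 32x² − 55x − 26.
Step 3: lead(21x⁴ + 47x³ − 32x² − 55x − 26) ÷ lead(D) = 21x⁴ ÷ −3x³ = −7x. Subtract (−7x)·D = 21x⁴ + 35x³ − 49x² − 35x. Remainder: 12x³ + 17x² − 20x − 26.
Step 4: lead(12x³ + 17x² − 20x − 26) ÷ lead(D) = 12x³ ÷ −3x³ = −4. Subtract (−4)·D = 12x³ + 20x² − 28x − 20. Remainder: −3x² + 8x − 6.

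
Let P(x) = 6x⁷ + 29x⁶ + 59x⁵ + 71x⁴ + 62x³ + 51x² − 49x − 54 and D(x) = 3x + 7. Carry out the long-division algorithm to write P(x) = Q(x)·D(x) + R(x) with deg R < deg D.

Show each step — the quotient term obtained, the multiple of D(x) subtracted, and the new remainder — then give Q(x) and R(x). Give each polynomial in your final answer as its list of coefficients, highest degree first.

Step 1: lead(6x⁷ + 29x⁶ + 59x⁵ + 71x⁴ + 62x³ + 51x² − 49x − 54) ÷ lead(D) = 6x⁷ ÷ 3x = 2x⁶. Subtract (2x⁶)·D = 6x⁷ + 14x⁶. Remainder: 15x⁶ + 59x⁵ + 71x⁴ + 62x³ + 51x² − 49x − 54.
Step 2: lead(15x⁶ + 59x⁵ + 71x⁴ + 62x³ + 51x² − 49x − 54) ÷ lead(D) = 15x⁶ ÷ 3x = 5x⁵. Subtract (5x⁵)·D = 15x⁶ + 35x⁵. Remainder: 24x⁵ + 71x⁴ + 62x³ + 51x² − 49x − 54.
Step 3: lead(24x⁵ + 71x⁴ + 62x³ + 51x² − 49x − 54) ÷ lead(D) = 24x⁵ ÷ 3x = 8x⁴. Subtract (8x⁴)·D = 24x⁵ + 56x⁴. Remainder: 15x⁴ + 62x³ + 51x² − 49x − 54.
Step 4: lead(15x⁴ + 62x³ + 51x² − 49x − 54) ÷ lead(D) = 15x⁴ ÷ 3x = 5x³. Subtract (5x³)·D = 15x⁴ + 35x³. Remainder: 27x³ + 51x² − 49x − 54.
Step 5: lead(27x³ + 51x² − 49x − 54) ÷ lead(D) = 27x³ ÷ 3x = 9x². Subtract (9x²)·D = 27x³ + 63x². Remainder: −12x² − 49x − 54.
Step 6: lead(−12x² − 49x − 54) ÷ lead(D) = −12x² ÷ 3x = −4x. Subtract (−4x)·D = −12x² − 28x. Remainder: −21x − 54.
Step 7: lead(−21x − 54) ÷ lead(D) = −21x ÷ 3x = −7. Subtract (−7)·D = −21x − 49. Remainder: −5.

Q = [2, 5, 8, 5, 9, -4, -7]; R = [-5]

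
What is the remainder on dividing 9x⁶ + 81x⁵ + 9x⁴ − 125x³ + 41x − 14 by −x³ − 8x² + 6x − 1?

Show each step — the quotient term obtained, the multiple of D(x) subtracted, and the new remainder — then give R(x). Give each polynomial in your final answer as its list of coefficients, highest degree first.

Step 1: lead(9x⁶ + 81x⁵ + 9x⁴ − 125x³ + 41x − 14) ÷ lead(D) = 9x⁶ ÷ −x³ = −9x³. Subtract (−9x³)·D = 9x⁶ + 72x⁵ − 54x⁴ + 9x³. Remainder: 9x⁵ + 63x⁴ − 134x³ + 41x − 14.
Step 2: lead(9x⁵ + 63x⁴ − 134x³ + 41x − 14) ÷ lead(D) = 9x⁵ ÷ −x³ = −9x². Subtract (−9x²)·D = 9x⁵ + 72x⁴ − 54x³ + 9x². Remainder: −9x⁴ − 80x³ − 9x² + 41x − 14.
Step 3: lead(−9x⁴ − 80x³ − 9x² + 41x − 14) ÷ lead(D) = −9x⁴ ÷ −x³ = 9x. Subtract (9x)·D = −9x⁴ − 72x³ + 54x² − 9x. Remainder: −8x³ − 63x² + 50x − 14.
Step 4: lead(−8x³ − 63x² + 50x − 14) ÷ lead(D) = −8x³ ÷ −x³ = 8. Subtract (8)·D = −8x³ − 64x² + 48x − 8. Remainder: x² + 2x − 6.

R = [1, 2, -6]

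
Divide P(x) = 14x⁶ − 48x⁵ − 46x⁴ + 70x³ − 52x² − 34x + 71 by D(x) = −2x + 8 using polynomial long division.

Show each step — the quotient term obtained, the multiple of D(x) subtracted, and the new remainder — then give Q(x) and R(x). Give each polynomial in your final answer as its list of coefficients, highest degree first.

Step 1: lead(14x⁶ − 48x⁵ − 46x⁴ + 70x³ − 52x² − 34x + 71) ÷ lead(D) = 14x⁶ ÷ −2x = −7x⁵. Subtract (−7x⁵)·D = 14x⁶ − 56x⁵. Remainder: 8x⁵ − 46x⁴ + 70x³ − 52x² − 34x + 71.
Step 2: lead(8x⁵ − 46x⁴ + 70x³ − 52x² − 34x + 71) ÷ lead(D) = 8x⁵ ÷ −2x = −4x⁴. Subtract (−4x⁴)·D = 8x⁵ − 32x⁴. Remainder: −14x⁴ + 70x³ − 52x² − 34x + 71.
Step 3: lead(−14x⁴ + 70x³ − 52x² − 34x + 71) ÷ lead(D) = −14x⁴ ÷ −2x = 7x³. Subtract (7x³)·D = −14x⁴ + 56x³. Remainder: 14x³ − 52x² − 34x + 71.
Step 4: lead(14x³ − 52x² − 34x + 71) ÷ lead(D) = 14x³ ÷ −2x = −7x². Subtract (−7x²)·D = 14x³ − 56x². Remainder: 4x² − 34x + 71.
Step 5: lead(4x² − 34x + 71) ÷ lead(D) = 4x² ÷ −2x = −2x. Subtract (−2x)·D = 4x² − 16x. Remainder: −18x + 71.
Step 6: lead(−18x + 71) ÷ lead(D) = −18x ÷ −2x = 9. Subtract (9)·D = −18x + 72. Remainder: −1.

Q = [-7, -4, 7, -7, -2, 9]; R = [-1]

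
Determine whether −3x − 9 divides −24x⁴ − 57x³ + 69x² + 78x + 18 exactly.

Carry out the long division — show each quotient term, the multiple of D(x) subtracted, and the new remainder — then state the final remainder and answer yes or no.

Step 1: lead(−24x⁴ − 57x³ + 69x² + 78x + 18) ÷ lead(D) = −24x⁴ ÷ −3x = 8x³. Subtract (8x³)·D = −24x⁴ − 72x³. Remainder: 15x³ + 69x² + 78x + 18.
Step 2: lead(15x³ + 69x² + 78x + 18) ÷ lead(D) = 15x³ ÷ −3x = −5x². Subtract (−5x²)·D = 15x³ + 45x². Remainder: 24x² + 78x + 18.
Step 3: lead(24x² + 78x + 18) ÷ lead(D) = 24x² ÷ −3x = −8x. Subtract (−8x)·D = 24x² + 72x. Remainder: 6x + 18.
Step 4: lead(6x + 18) ÷ lead(D) = 6x ÷ −3x = −2. Subtract (−2)·D = 6x + 18. Remainder: 0.

R(x) = 0, so D(x) is a factor of P(x). yes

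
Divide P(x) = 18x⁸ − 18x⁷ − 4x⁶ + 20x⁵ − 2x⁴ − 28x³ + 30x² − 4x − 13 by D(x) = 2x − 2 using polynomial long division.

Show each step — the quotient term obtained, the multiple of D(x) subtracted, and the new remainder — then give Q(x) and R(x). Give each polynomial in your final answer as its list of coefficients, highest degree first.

Q = [9, 0, -2, 8, 7, -7, 8, 6]; R = [-1]

Step 1: lead(18x⁸ − 18x⁷ − 4x⁶ + 20x⁵ − 2x⁴ − 28x³ + 30x² − 4x − 13) ÷ lead(D) = 18x⁸ ÷ 2x = 9x⁷. Subtract (9x⁷)·D = 18x⁸ − 18x⁷. Remainder: −4x⁶ + 20x⁵ − 2x⁴ − 28x³ + 30x² − 4x − 13.
Step 2: lead(−4x⁶ + 20x⁵ − 2x⁴ − 28x³ + 30x² − 4x − 13) ÷ lead(D) = −4x⁶ ÷ 2x = −2x⁵. Subtract (−2x⁵)·D = −4x⁶ + 4x⁵. Remainder: 16x⁵ − 2x⁴ − 28x³ + 30x² − 4x − 13.
Step 3: lead(16x⁵ − 2x⁴ − 28x³ + 30x² − 4x − 13) ÷ lead(D) = 16x⁵ ÷ 2x = 8x⁴. Subtract (8x⁴)·D = 16x⁵ − 16x⁴. Remainder: 14x⁴ − 28x³ + 30x² − 4x − 13.
Step 4: lead(14x⁴ − 28x³ + 30x² − 4x − 13) ÷ lead(D) = 14x⁴ ÷ 2x = 7x³. Subtract (7x³)·D = 14x⁴ − 14x³. Remainder: −14x³ + 30x² − 4x − 13.
Step 5: lead(−14x³ + 30x² − 4x − 13) ÷ lead(D) = −14x³ ÷ 2x = −7x². Subtract (−7x²)·D = −14x³ + 14x². Remainder: 16x² − 4x − 13.
Step 6: lead(16x² − 4x − 13) ÷ lead(D) = 16x² ÷ 2x = 8x. Subtract (8x)·D = 16x² − 16x. Remainder: 12x − 13.
Step 7: lead(12x − 13) ÷ lead(D) = 12x ÷ 2x = 6. Subtract (6)·D = 12x − 12. Remainder: −1.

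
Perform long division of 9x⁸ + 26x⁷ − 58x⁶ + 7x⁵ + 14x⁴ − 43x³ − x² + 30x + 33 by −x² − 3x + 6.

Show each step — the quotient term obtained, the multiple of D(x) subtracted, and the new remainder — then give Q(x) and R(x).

Step 1: lead(9x⁸ + 26x⁷ − 58x⁶ + 7x⁵ + 14x⁴ − 43x³ − x² + 30x + 33) ÷ lead(D) = 9x⁸ ÷ −x² = −9x⁶. Subtract (−9x⁶)·D = 9x⁸ + 27x⁷ − 54x⁶. Remainder: −x⁷ − 4x⁶ + 7x⁵ + 14x⁴ − 43x³ − x² + 30x + 33.
Step 2: lead(−x⁷ − 4x⁶ + 7x⁵ + 14x⁴ − 43x³ − x² + 30x + 33) ÷ lead(D) = −x⁷ ÷ −x² = x⁵. Subtract (x⁵)·D = −x⁷ − 3x⁶ + 6x⁵. Remainder: −x⁶ + x⁵ + 14x⁴ − 43x³ − x² + 30x + 33.
Step 3: lead(−x⁶ + x⁵ + 14x⁴ − 43x³ − x² + 30x + 33) ÷ lead(D) = −x⁶ ÷ −x² = x⁴. Subtract (x⁴)·D = −x⁶ − 3x⁵ + 6x⁴. Remainder: 4x⁵ + 8x⁴ − 43x³ − x² + 30x + 33.
Step 4: lead(4x⁵ + 8x⁴ − 43x³ − x² + 30x + 33) ÷ lead(D) = 4x⁵ ÷ −x² = −4x³. Subtract (−4x³)·D = 4x⁵ + 12x⁴ − 24x³. Remainder: −4x⁴ − 19x³ − x² + 30x + 33.
Step 5: lead(−4x⁴ − 19x³ − x² + 30x + 33) ÷ lead(D) = −4x⁴ ÷ −x² = 4x². Subtract (4x²)·D = −4x⁴ − 12x³ + 24x². Remainder: −7x³ − 25x² + 30x + 33.
Step 6: lead(−7x³ − 25x² + 30x + 33) ÷ lead(D) = −7x³ ÷ −x² = 7x. Subtract (7x)·D = −7x³ − 21x² + 42x. Remainder: −4x² − 12x + 33.
Step 7: lead(−4x² − 12x + 33) ÷ lead(D) = −4x² ÷ −x² = 4. Subtract (4)·D = −4x² − 12x + 24. Remainder: 9.

Q(x) = −9x⁶ + x⁵ + x⁴ − 4x³ + 4x² + 7x + 4; R(x) = 9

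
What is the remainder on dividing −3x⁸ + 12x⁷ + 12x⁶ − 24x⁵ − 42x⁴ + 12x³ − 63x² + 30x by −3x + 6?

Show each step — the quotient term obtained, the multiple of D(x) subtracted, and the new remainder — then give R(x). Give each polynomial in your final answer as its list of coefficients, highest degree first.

R = [0]

Step 1: lead(−3x⁸ + 12x⁷ + 12x⁶ − 24x⁵ − 42x⁴ + 12x³ − 63x² + 30x) ÷ lead(D) = −3x⁸ ÷ −3x = x⁷. Subtract (x⁷)·D = −3x⁸ + 6x⁷. Remainder: 6x⁷ + 12x⁶ − 24x⁵ − 42x⁴ + 12x³ − 63x² + 30x.
Step 2: lead(6x⁷ + 12x⁶ − 24x⁵ − 42x⁴ + 12x³ − 63x² + 30x) ÷ lead(D) = 6x⁷ ÷ −3x = −2x⁶. Subtract (−2x⁶)·D = 6x⁷ − 12x⁶. Remainder: 24x⁶ − 24x⁵ − 42x⁴ + 12x³ − 63x² + 30x.
Step 3: lead(24x⁶ − 24x⁵ − 42x⁴ + 12x³ − 63x² + 30x) ÷ lead(D) = 24x⁶ ÷ −3x = −8x⁵. Subtract (−8x⁵)·D = 24x⁶ − 48x⁵. Remainder: 24x⁵ − 42x⁴ + 12x³ − 63x² + 30x.
Step 4: lead(24x⁵ − 42x⁴ + 12x³ − 63x² + 30x) ÷ lead(D) = 24x⁵ ÷ −3x = −8x⁴. Subtract (−8x⁴)·D = 24x⁵ − 48x⁴. Remainder: 6x⁴ + 12x³ − 63x² + 30x.
Step 5: lead(6x⁴ + 12x³ − 63x² + 30x) ÷ lead(D) = 6x⁴ ÷ −3x = −2x³. Subtract (−2x³)·D = 6x⁴ − 12x³. Remainder: 24x³ − 63x² + 30x.
Step 6: lead(24x³ − 63x² + 30x) ÷ lead(D) = 24x³ ÷ −3x = −8x². Subtract (−8x²)·D = 24x³ − 48x². Remainder: −15x² + 30x.
Step 7: lead(−15x² + 30x) ÷ lead(D) = −15x² ÷ −3x = 5x. Subtract (5x)·D = −15x² + 30x. Remainder: 0.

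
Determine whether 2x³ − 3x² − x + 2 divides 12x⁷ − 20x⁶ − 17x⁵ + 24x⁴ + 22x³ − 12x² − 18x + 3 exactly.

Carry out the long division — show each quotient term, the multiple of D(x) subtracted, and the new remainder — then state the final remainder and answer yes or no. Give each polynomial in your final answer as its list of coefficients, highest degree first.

R = [-7, 1], so D(x) is not a factor of P(x). no

Step 1: lead(12x⁷ − 20x⁶ − 17x⁵ + 24x⁴ + 22x³ − 12x² − 18x + 3) ÷ lead(D) = 12x⁷ ÷ 2x³ = 6x⁴. Subtract (6x⁴)·D = 12x⁷ − 18x⁶ − 6x⁵ + 12x⁴. Remainder: −2x⁶ − 11x⁵ + 12x⁴ + 22x³ − 12x² − 18x + 3.
Step 2: lead(−2x⁶ − 11x⁵ + 12x⁴ + 22x³ − 12x² − 18x + 3) ÷ lead(D) = −2x⁶ ÷ 2x³ = −x³. Subtract (−x³)·D = −2x⁶ + 3x⁵ + x⁴ − 2x³. Remainder: −14x⁵ + 11x⁴ + 24x³ − 12x² − 18x + 3.
Step 3: lead(−14x⁵ + 11x⁴ + 24x³ − 12x² − 18x + 3) ÷ lead(D) = −14x⁵ ÷ 2x³ = −7x². Subtract (−7x²)·D = −14x⁵ + 21x⁴ + 7x³ − 14x². Remainder: −10x⁴ + 17x³ + 2x² − 18x + 3.
Step 4: lead(−10x⁴ + 17x³ + 2x² − 18x + 3) ÷ lead(D) = −10x⁴ ÷ 2x³ = −5x. Subtract (−5x)·D = −10x⁴ + 15x³ + 5x² − 10x. Remainder: 2x³ − 3x² − 8x + 3.
Step 5: lead(2x³ − 3x² − 8x + 3) ÷ lead(D) = 2x³ ÷ 2x³ = 1. Subtract (1)·D = 2x³ − 3x² − x + 2. Remainder: −7x + 1.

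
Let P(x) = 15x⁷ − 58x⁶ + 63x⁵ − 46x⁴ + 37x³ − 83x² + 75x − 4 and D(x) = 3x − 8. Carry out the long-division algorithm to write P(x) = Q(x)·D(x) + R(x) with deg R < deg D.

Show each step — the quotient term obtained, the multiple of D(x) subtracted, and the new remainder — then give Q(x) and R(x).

Q(x) = 5x⁶ − 6x⁵ + 5x⁴ − 2x³ + 7x² − 9x + 1; R(x) = 4

Step 1: lead(15x⁷ − 58x⁶ + 63x⁵ − 46x⁴ + 37x³ − 83x² + 75x − 4) ÷ lead(D) = 15x⁷ ÷ 3x = 5x⁶. Subtract (5x⁶)·D = 15x⁷ − 40x⁶. Remainder: −18x⁶ + 63x⁵ − 46x⁴ + 37x³ − 83x² + 75x − 4.
Step 2: lead(−18x⁶ + 63x⁵ − 46x⁴ + 37x³ − 83x² + 75x − 4) ÷ lead(D) = −18x⁶ ÷ 3x = −6x⁵. Subtract (−6x⁵)·D = −18x⁶ + 48x⁵. Remainder: 15x⁵ − 46x⁴ + 37x³ − 83x² + 75x − 4.
Step 3: lead(15x⁵ − 46x⁴ + 37x³ − 83x² + 75x − 4) ÷ lead(D) = 15x⁵ ÷ 3x = 5x⁴. Subtract (5x⁴)·D = 15x⁵ − 40x⁴. Remainder: −6x⁴ + 37x³ − 83x² + 75x − 4.
Step 4: lead(−6x⁴ + 37x³ − 83x² + 75x − 4) ÷ lead(D) = −6x⁴ ÷ 3x = −2x³. Subtract (−2x³)·D = −6x⁴ + 16x³. Remainder: 21x³ − 83x² + 75x − 4.
Step 5: lead(21x³ − 83x² + 75x − 4) ÷ lead(D) = 21x³ ÷ 3x = 7x². Subtract (7x²)·D = 21x³ − 56x². Remainder: −27x² + 75x − 4.
Step 6: lead(−27x² + 75x − 4) ÷ lead(D) = −27x² ÷ 3x = −9x. Subtract (−9x)·D = −27x² + 72x. Remainder: 3x − 4.
Step 7: lead(3x − 4) ÷ lead(D) = 3x ÷ 3x = 1. Subtract (1)·D = 3x − 8. Remainder: 4.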